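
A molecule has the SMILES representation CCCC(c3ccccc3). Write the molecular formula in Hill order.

C10H14

Atom tally by fragment:
  CH3 → C:1 H:3
  CH2 → C:1 H:2
  CH2 → C:1 H:2
  CH2C6H5 → C:7 H:7
Element totals:
  C: 10
  H: 14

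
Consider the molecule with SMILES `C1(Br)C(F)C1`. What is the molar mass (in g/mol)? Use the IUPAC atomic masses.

Atom tally by fragment:
  cyclopropane ring core → C:3 H:6
  (− 2 ring H displaced by substituents)
  + Br → Br:1
  + F → F:1
Element totals:
  C: 3
  H: 4
  Br: 1
  F: 1
Molecular formula: C3H4BrF.
  M = 3(12.011) + 4(1.008) + 79.904 + 18.998
    = 36.033 + 4.032 + 79.904 + 18.998 = 138.967

138.97 g/mol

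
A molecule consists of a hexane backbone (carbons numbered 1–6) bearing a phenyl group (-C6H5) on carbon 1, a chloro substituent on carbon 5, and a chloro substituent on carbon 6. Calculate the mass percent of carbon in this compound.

62.35%

Atom tally by fragment:
  C6H5CH2 → C:7 H:7
  CH2 → C:1 H:2
  CH2 → C:1 H:2
  CH2 → C:1 H:2
  CH(Cl) → C:1 H:1 Cl:1
  CH2Cl → C:1 H:2 Cl:1
Element totals:
  C: 12
  H: 16
  Cl: 2
Molecular formula: C12H16Cl2.
Molar mass = 231.160 g/mol.
Mass from C: 12 × 12.011 = 144.132 g/mol.
%C = 144.132 / 231.160 × 100 = 62.35%.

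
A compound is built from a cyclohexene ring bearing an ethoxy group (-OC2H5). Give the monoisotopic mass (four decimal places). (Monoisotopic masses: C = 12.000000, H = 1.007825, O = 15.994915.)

126.1045

Atom tally by fragment:
  cyclohexene ring core → C:6 H:10
  (− 1 ring H displaced by substituents)
  + OC2H5 → C:2 H:5 O:1
Element totals:
  C: 8
  H: 14
  O: 1
Molecular formula: C8H14O.
  M = 8(12.0) + 14(1.007825) + 15.994915
    = 96.000000 + 14.109550 + 15.994915 = 126.104465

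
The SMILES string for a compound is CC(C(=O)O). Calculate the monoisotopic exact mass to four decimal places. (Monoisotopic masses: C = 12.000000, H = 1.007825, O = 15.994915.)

74.0368

Atom tally by fragment:
  CH3 → C:1 H:3
  CH2COOH → C:2 H:3 O:2
Element totals:
  C: 3
  H: 6
  O: 2
Molecular formula: C3H6O2.
  M = 3(12.0) + 6(1.007825) + 2(15.994915)
    = 36.000000 + 6.046950 + 31.989830 = 74.036780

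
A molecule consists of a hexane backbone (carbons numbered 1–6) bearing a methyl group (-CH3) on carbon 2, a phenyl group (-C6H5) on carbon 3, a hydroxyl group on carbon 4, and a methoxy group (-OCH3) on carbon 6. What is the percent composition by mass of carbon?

Atom tally by fragment:
  CH3 → C:1 H:3
  CH(CH3) → C:2 H:4
  CH(C6H5) → C:7 H:6
  CH(OH) → C:1 H:2 O:1
  CH2 → C:1 H:2
  CH2OCH3 → C:2 H:5 O:1
Element totals:
  C: 14
  H: 22
  O: 2
Molecular formula: C14H22O2.
Molar mass = 222.328 g/mol.
Mass from C: 14 × 12.011 = 168.154 g/mol.
%C = 168.154 / 222.328 × 100 = 75.63%.

75.63%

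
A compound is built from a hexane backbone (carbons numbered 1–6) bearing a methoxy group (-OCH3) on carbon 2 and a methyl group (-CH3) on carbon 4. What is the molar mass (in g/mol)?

130.23 g/mol

Atom tally by fragment:
  CH3 → C:1 H:3
  CH(OCH3) → C:2 H:4 O:1
  CH2 → C:1 H:2
  CH(CH3) → C:2 H:4
  CH2 → C:1 H:2
  CH3 → C:1 H:3
Element totals:
  C: 8
  H: 18
  O: 1
Molecular formula: C8H18O.
  M = 8(12.011) + 18(1.008) + 15.999
    = 96.088 + 18.144 + 15.999 = 130.231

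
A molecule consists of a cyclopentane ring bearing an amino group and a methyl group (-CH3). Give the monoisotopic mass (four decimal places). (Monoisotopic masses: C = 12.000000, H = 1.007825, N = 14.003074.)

99.1048

Atom tally by fragment:
  cyclopentane ring core → C:5 H:10
  (− 2 ring H displaced by substituents)
  + NH2 → N:1 H:2
  + CH3 → C:1 H:3
Element totals:
  C: 6
  H: 13
  N: 1
Molecular formula: C6H13N.
  M = 6(12.0) + 13(1.007825) + 14.003074
    = 72.000000 + 13.101725 + 14.003074 = 99.104799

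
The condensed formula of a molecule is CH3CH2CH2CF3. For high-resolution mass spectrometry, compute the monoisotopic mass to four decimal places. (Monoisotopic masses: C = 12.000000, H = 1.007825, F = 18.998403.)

Element totals:
  C: 4
  H: 7
  F: 3
Molecular formula: C4H7F3.
  M = 4(12.0) + 7(1.007825) + 3(18.998403)
    = 48.000000 + 7.054775 + 56.995209 = 112.049984

112.0500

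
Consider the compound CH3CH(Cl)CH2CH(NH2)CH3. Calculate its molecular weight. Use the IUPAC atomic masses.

121.61 g/mol

Element totals:
  C: 5
  H: 12
  Cl: 1
  N: 1
Molecular formula: C5H12ClN.
  M = 5(12.011) + 12(1.008) + 35.45 + 14.007
    = 60.055 + 12.096 + 35.450 + 14.007 = 121.608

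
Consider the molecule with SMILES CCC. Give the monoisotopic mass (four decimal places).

Atom tally by fragment:
  CH3 → C:1 H:3
  CH2 → C:1 H:2
  CH3 → C:1 H:3
Element totals:
  C: 3
  H: 8
Molecular formula: C3H8.
  M = 3(12.0) + 8(1.007825)
    = 36.000000 + 8.062600 = 44.062600

44.0626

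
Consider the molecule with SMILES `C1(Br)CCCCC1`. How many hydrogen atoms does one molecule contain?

11

Atom tally by fragment:
  cyclohexane ring core → C:6 H:12
  (− 1 ring H displaced by substituents)
  + Br → Br:1
Element totals:
  C: 6
  H: 11
  Br: 1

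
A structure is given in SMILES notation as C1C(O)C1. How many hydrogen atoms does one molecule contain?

6

Atom tally by fragment:
  cyclopropane ring core → C:3 H:6
  (− 1 ring H displaced by substituents)
  + OH → O:1 H:1
Element totals:
  C: 3
  H: 6
  O: 1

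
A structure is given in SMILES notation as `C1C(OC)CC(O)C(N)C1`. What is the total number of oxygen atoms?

2

Atom tally by fragment:
  cyclohexane ring core → C:6 H:12
  (− 3 ring H displaced by substituents)
  + OCH3 → C:1 H:3 O:1
  + OH → O:1 H:1
  + NH2 → N:1 H:2
Element totals:
  C: 7
  H: 15
  N: 1
  O: 2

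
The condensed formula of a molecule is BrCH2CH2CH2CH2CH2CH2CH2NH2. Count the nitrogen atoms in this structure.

Atom tally by fragment:
  BrCH2 → C:1 H:2 Br:1
  CH2 → C:1 H:2
  CH2 → C:1 H:2
  CH2 → C:1 H:2
  CH2 → C:1 H:2
  CH2 → C:1 H:2
  CH2NH2 → C:1 H:4 N:1
Element totals:
  C: 7
  H: 16
  Br: 1
  N: 1

1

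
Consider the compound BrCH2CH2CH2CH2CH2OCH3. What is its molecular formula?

C6H13BrO

Atom tally by fragment:
  BrCH2 → C:1 H:2 Br:1
  CH2 → C:1 H:2
  CH2 → C:1 H:2
  CH2 → C:1 H:2
  CH2OCH3 → C:2 H:5 O:1
Element totals:
  C: 6
  H: 13
  Br: 1
  O: 1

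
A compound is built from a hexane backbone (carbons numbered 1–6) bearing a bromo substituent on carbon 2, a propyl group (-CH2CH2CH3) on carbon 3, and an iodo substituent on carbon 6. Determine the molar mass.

333.05 g/mol

Atom tally by fragment:
  CH3 → C:1 H:3
  CH(Br) → C:1 H:1 Br:1
  CH(CH2CH2CH3) → C:4 H:8
  CH2 → C:1 H:2
  CH2 → C:1 H:2
  CH2I → C:1 H:2 I:1
Element totals:
  C: 9
  H: 18
  Br: 1
  I: 1
Molecular formula: C9H18BrI.
  M = 9(12.011) + 18(1.008) + 79.904 + 126.904
    = 108.099 + 18.144 + 79.904 + 126.904 = 333.051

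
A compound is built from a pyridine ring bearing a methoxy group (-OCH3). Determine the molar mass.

Atom tally by fragment:
  pyridine ring core → C:5 H:5 N:1
  (− 1 ring H displaced by substituents)
  + OCH3 → C:1 H:3 O:1
Element totals:
  C: 6
  H: 7
  N: 1
  O: 1
Molecular formula: C6H7NO.
  M = 6(12.011) + 7(1.008) + 14.007 + 15.999
    = 72.066 + 7.056 + 14.007 + 15.999 = 109.128

109.13 g/mol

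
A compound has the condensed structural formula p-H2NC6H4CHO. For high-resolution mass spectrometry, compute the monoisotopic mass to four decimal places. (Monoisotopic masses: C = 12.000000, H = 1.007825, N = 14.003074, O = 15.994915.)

121.0528

Element totals:
  C: 7
  H: 7
  N: 1
  O: 1
Molecular formula: C7H7NO.
  M = 7(12.0) + 7(1.007825) + 14.003074 + 15.994915
    = 84.000000 + 7.054775 + 14.003074 + 15.994915 = 121.052764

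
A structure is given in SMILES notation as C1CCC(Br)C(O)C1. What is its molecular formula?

Atom tally by fragment:
  cyclohexane ring core → C:6 H:12
  (− 2 ring H displaced by substituents)
  + Br → Br:1
  + OH → O:1 H:1
Element totals:
  C: 6
  H: 11
  Br: 1
  O: 1

C6H11BrO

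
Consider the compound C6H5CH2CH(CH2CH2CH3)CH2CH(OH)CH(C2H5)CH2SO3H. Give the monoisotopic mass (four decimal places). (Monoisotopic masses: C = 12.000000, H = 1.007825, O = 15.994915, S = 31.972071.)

Atom tally by fragment:
  C6H5CH2 → C:7 H:7
  CH(CH2CH2CH3) → C:4 H:8
  CH2 → C:1 H:2
  CH(OH) → C:1 H:2 O:1
  CH(C2H5) → C:3 H:6
  CH2SO3H → C:1 H:3 S:1 O:3
Element totals:
  C: 17
  H: 28
  O: 4
  S: 1
Molecular formula: C17H28O4S.
  M = 17(12.0) + 28(1.007825) + 4(15.994915) + 31.972071
    = 204.000000 + 28.219100 + 63.979660 + 31.972071 = 328.170831

328.1708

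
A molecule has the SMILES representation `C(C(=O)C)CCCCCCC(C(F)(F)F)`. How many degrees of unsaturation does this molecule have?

1

Atom tally by fragment:
  CH3COCH2 → C:3 H:5 O:1
  CH2 → C:1 H:2
  CH2 → C:1 H:2
  CH2 → C:1 H:2
  CH2 → C:1 H:2
  CH2 → C:1 H:2
  CH2 → C:1 H:2
  CH2CF3 → C:2 H:2 F:3
Element totals:
  C: 11
  H: 19
  F: 3
  O: 1
Molecular formula: C11H19F3O.
DoU = (2C + 2 + N − H − X) / 2 = (2·11 + 2 + 0 − 19 − 3) / 2 = 1.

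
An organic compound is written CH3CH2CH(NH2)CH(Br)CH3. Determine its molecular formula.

C5H12BrN

Element totals:
  C: 5
  H: 12
  Br: 1
  N: 1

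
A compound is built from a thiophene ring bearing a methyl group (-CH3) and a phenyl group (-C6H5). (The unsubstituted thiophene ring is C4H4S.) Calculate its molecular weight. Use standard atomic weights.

Atom tally by fragment:
  thiophene ring core → C:4 H:4 S:1
  (− 2 ring H displaced by substituents)
  + CH3 → C:1 H:3
  + C6H5 → C:6 H:5
Element totals:
  C: 11
  H: 10
  S: 1
Molecular formula: C11H10S.
  M = 11(12.011) + 10(1.008) + 32.06
    = 132.121 + 10.080 + 32.060 = 174.261

174.26 g/mol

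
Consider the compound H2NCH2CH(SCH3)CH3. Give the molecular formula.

C4H11NS

Element totals:
  C: 4
  H: 11
  N: 1
  S: 1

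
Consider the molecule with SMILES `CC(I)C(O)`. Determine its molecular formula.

Atom tally by fragment:
  CH3 → C:1 H:3
  CH(I) → C:1 H:1 I:1
  CH2OH → C:1 H:3 O:1
Element totals:
  C: 3
  H: 7
  I: 1
  O: 1

C3H7IO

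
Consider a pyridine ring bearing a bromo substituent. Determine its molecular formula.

Atom tally by fragment:
  pyridine ring core → C:5 H:5 N:1
  (− 1 ring H displaced by substituents)
  + Br → Br:1
Element totals:
  C: 5
  H: 4
  Br: 1
  N: 1

C5H4BrN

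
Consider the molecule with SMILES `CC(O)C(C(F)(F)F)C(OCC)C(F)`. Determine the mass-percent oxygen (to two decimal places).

Atom tally by fragment:
  CH3 → C:1 H:3
  CH(OH) → C:1 H:2 O:1
  CH(CF3) → C:2 H:1 F:3
  CH(OC2H5) → C:3 H:6 O:1
  CH2F → C:1 H:2 F:1
Element totals:
  C: 8
  H: 14
  F: 4
  O: 2
Molecular formula: C8H14F4O2.
Molar mass = 218.190 g/mol.
Mass from O: 2 × 15.999 = 31.998 g/mol.
%O = 31.998 / 218.190 × 100 = 14.67%.

14.67%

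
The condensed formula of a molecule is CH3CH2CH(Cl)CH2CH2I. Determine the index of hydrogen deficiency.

0

Atom tally by fragment:
  CH3 → C:1 H:3
  CH2 → C:1 H:2
  CH(Cl) → C:1 H:1 Cl:1
  CH2 → C:1 H:2
  CH2I → C:1 H:2 I:1
Element totals:
  C: 5
  H: 10
  Cl: 1
  I: 1
Molecular formula: C5H10ClI.
DoU = (2C + 2 + N − H − X) / 2 = (2·5 + 2 + 0 − 10 − 2) / 2 = 0.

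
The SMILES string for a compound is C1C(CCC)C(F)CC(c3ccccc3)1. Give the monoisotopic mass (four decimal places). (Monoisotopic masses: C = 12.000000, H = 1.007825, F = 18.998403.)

Atom tally by fragment:
  cyclopentane ring core → C:5 H:10
  (− 3 ring H displaced by substituents)
  + CH2CH2CH3 → C:3 H:7
  + F → F:1
  + C6H5 → C:6 H:5
Element totals:
  C: 14
  H: 19
  F: 1
Molecular formula: C14H19F.
  M = 14(12.0) + 19(1.007825) + 18.998403
    = 168.000000 + 19.148675 + 18.998403 = 206.147078

206.1471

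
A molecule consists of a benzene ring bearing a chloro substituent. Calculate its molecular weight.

112.56 g/mol

Atom tally by fragment:
  benzene ring core → C:6 H:6
  (− 1 ring H displaced by substituents)
  + Cl → Cl:1
Element totals:
  C: 6
  H: 5
  Cl: 1
Molecular formula: C6H5Cl.
  M = 6(12.011) + 5(1.008) + 35.45
    = 72.066 + 5.040 + 35.450 = 112.556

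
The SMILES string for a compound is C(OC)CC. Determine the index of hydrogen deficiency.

0

Atom tally by fragment:
  CH3OCH2 → C:2 H:5 O:1
  CH2 → C:1 H:2
  CH3 → C:1 H:3
Element totals:
  C: 4
  H: 10
  O: 1
Molecular formula: C4H10O.
DoU = (2C + 2 + N − H − X) / 2 = (2·4 + 2 + 0 − 10 − 0) / 2 = 0.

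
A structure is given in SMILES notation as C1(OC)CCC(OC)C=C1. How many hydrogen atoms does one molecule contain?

Atom tally by fragment:
  cyclohexene ring core → C:6 H:10
  (− 2 ring H displaced by substituents)
  + OCH3 → C:1 H:3 O:1
  + OCH3 → C:1 H:3 O:1
Element totals:
  C: 8
  H: 14
  O: 2

14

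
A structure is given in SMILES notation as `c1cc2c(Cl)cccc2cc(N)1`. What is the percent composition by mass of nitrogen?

Atom tally by fragment:
  naphthalene ring system core → C:10 H:8
  (− 2 ring H displaced by substituents)
  + Cl → Cl:1
  + NH2 → N:1 H:2
Element totals:
  C: 10
  H: 8
  Cl: 1
  N: 1
Molecular formula: C10H8ClN.
Molar mass = 177.631 g/mol.
Mass from N: 1 × 14.007 = 14.007 g/mol.
%N = 14.007 / 177.631 × 100 = 7.89%.

7.89%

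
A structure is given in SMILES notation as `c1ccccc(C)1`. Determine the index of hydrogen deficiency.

Atom tally by fragment:
  benzene ring core → C:6 H:6
  (− 1 ring H displaced by substituents)
  + CH3 → C:1 H:3
Element totals:
  C: 7
  H: 8
Molecular formula: C7H8.
DoU = (2C + 2 + N − H − X) / 2 = (2·7 + 2 + 0 − 8 − 0) / 2 = 4.

4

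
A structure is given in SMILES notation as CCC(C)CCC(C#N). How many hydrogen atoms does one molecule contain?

15

Atom tally by fragment:
  CH3 → C:1 H:3
  CH2 → C:1 H:2
  CH(CH3) → C:2 H:4
  CH2 → C:1 H:2
  CH2 → C:1 H:2
  CH2CN → C:2 H:2 N:1
Element totals:
  C: 8
  H: 15
  N: 1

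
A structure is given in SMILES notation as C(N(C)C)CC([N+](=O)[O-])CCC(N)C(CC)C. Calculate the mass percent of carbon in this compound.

58.74%

Atom tally by fragment:
  (CH3)2NCH2 → C:3 H:8 N:1
  CH2 → C:1 H:2
  CH(NO2) → C:1 H:1 N:1 O:2
  CH2 → C:1 H:2
  CH2 → C:1 H:2
  CH(NH2) → C:1 H:3 N:1
  CH(C2H5) → C:3 H:6
  CH3 → C:1 H:3
Element totals:
  C: 12
  H: 27
  N: 3
  O: 2
Molecular formula: C12H27N3O2.
Molar mass = 245.367 g/mol.
Mass from C: 12 × 12.011 = 144.132 g/mol.
%C = 144.132 / 245.367 × 100 = 58.74%.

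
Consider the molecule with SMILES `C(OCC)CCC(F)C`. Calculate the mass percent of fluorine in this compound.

14.16%

Atom tally by fragment:
  C2H5OCH2 → C:3 H:7 O:1
  CH2 → C:1 H:2
  CH2 → C:1 H:2
  CH(F) → C:1 H:1 F:1
  CH3 → C:1 H:3
Element totals:
  C: 7
  H: 15
  F: 1
  O: 1
Molecular formula: C7H15FO.
Molar mass = 134.194 g/mol.
Mass from F: 1 × 18.998 = 18.998 g/mol.
%F = 18.998 / 134.194 × 100 = 14.16%.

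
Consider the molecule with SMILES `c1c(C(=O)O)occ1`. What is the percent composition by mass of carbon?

53.58%

Atom tally by fragment:
  furan ring core → C:4 H:4 O:1
  (− 1 ring H displaced by substituents)
  + COOH → C:1 H:1 O:2
Element totals:
  C: 5
  H: 4
  O: 3
Molecular formula: C5H4O3.
Molar mass = 112.084 g/mol.
Mass from C: 5 × 12.011 = 60.055 g/mol.
%C = 60.055 / 112.084 × 100 = 53.58%.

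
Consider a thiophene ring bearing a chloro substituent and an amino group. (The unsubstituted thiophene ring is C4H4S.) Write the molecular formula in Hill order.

C4H4ClNS

Atom tally by fragment:
  thiophene ring core → C:4 H:4 S:1
  (− 2 ring H displaced by substituents)
  + Cl → Cl:1
  + NH2 → N:1 H:2
Element totals:
  C: 4
  H: 4
  Cl: 1
  N: 1
  S: 1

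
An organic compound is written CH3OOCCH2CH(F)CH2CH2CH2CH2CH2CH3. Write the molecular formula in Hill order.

C10H19FO2

Atom tally by fragment:
  CH3OOCCH2 → C:3 H:5 O:2
  CH(F) → C:1 H:1 F:1
  CH2 → C:1 H:2
  CH2 → C:1 H:2
  CH2 → C:1 H:2
  CH2 → C:1 H:2
  CH2 → C:1 H:2
  CH3 → C:1 H:3
Element totals:
  C: 10
  H: 19
  F: 1
  O: 2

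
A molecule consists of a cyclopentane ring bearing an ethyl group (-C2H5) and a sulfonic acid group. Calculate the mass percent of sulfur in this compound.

17.99%

Atom tally by fragment:
  cyclopentane ring core → C:5 H:10
  (− 2 ring H displaced by substituents)
  + C2H5 → C:2 H:5
  + SO3H → S:1 O:3 H:1
Element totals:
  C: 7
  H: 14
  O: 3
  S: 1
Molecular formula: C7H14O3S.
Molar mass = 178.246 g/mol.
Mass from S: 1 × 32.06 = 32.060 g/mol.
%S = 32.060 / 178.246 × 100 = 17.99%.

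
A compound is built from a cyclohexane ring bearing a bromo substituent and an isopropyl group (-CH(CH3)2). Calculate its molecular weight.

205.14 g/mol

Atom tally by fragment:
  cyclohexane ring core → C:6 H:12
  (− 2 ring H displaced by substituents)
  + Br → Br:1
  + CH(CH3)2 → C:3 H:7
Element totals:
  C: 9
  H: 17
  Br: 1
Molecular formula: C9H17Br.
  M = 9(12.011) + 17(1.008) + 79.904
    = 108.099 + 17.136 + 79.904 = 205.139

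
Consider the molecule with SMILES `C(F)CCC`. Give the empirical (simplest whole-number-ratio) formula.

C4H9F

Atom tally by fragment:
  FCH2 → C:1 H:2 F:1
  CH2 → C:1 H:2
  CH2 → C:1 H:2
  CH3 → C:1 H:3
Element totals:
  C: 4
  H: 9
  F: 1
Molecular formula: C4H9F.
gcd of subscripts (4, 1, 9) = 1, so the empirical formula equals the molecular formula.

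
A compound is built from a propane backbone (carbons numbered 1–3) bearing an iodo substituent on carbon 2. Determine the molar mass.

169.99 g/mol

Atom tally by fragment:
  CH3 → C:1 H:3
  CH(I) → C:1 H:1 I:1
  CH3 → C:1 H:3
Element totals:
  C: 3
  H: 7
  I: 1
Molecular formula: C3H7I.
  M = 3(12.011) + 7(1.008) + 126.904
    = 36.033 + 7.056 + 126.904 = 169.993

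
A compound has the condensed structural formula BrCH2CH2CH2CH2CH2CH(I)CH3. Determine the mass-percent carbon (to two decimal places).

Atom tally by fragment:
  BrCH2 → C:1 H:2 Br:1
  CH2 → C:1 H:2
  CH2 → C:1 H:2
  CH2 → C:1 H:2
  CH2 → C:1 H:2
  CH(I) → C:1 H:1 I:1
  CH3 → C:1 H:3
Element totals:
  C: 7
  H: 14
  Br: 1
  I: 1
Molecular formula: C7H14BrI.
Molar mass = 304.997 g/mol.
Mass from C: 7 × 12.011 = 84.077 g/mol.
%C = 84.077 / 304.997 × 100 = 27.57%.

27.57%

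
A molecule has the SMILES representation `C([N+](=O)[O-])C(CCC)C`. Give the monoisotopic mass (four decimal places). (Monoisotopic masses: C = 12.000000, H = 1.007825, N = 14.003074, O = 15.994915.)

Atom tally by fragment:
  O2NCH2 → C:1 H:2 N:1 O:2
  CH(CH2CH2CH3) → C:4 H:8
  CH3 → C:1 H:3
Element totals:
  C: 6
  H: 13
  N: 1
  O: 2
Molecular formula: C6H13NO2.
  M = 6(12.0) + 13(1.007825) + 14.003074 + 2(15.994915)
    = 72.000000 + 13.101725 + 14.003074 + 31.989830 = 131.094629

131.0946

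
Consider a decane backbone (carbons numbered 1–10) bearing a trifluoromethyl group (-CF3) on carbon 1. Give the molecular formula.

C11H21F3

Atom tally by fragment:
  F3CCH2 → C:2 H:2 F:3
  CH2 → C:1 H:2
  CH2 → C:1 H:2
  CH2 → C:1 H:2
  CH2 → C:1 H:2
  CH2 → C:1 H:2
  CH2 → C:1 H:2
  CH2 → C:1 H:2
  CH2 → C:1 H:2
  CH3 → C:1 H:3
Element totals:
  C: 11
  H: 21
  F: 3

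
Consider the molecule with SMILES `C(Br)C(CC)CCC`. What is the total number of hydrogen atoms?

Atom tally by fragment:
  BrCH2 → C:1 H:2 Br:1
  CH(C2H5) → C:3 H:6
  CH2 → C:1 H:2
  CH2 → C:1 H:2
  CH3 → C:1 H:3
Element totals:
  C: 7
  H: 15
  Br: 1

15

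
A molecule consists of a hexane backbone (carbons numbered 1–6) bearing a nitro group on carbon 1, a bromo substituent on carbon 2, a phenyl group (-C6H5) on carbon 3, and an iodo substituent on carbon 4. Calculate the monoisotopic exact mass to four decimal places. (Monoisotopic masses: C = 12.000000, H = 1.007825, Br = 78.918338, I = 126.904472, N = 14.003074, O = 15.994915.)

Atom tally by fragment:
  O2NCH2 → C:1 H:2 N:1 O:2
  CH(Br) → C:1 H:1 Br:1
  CH(C6H5) → C:7 H:6
  CH(I) → C:1 H:1 I:1
  CH2 → C:1 H:2
  CH3 → C:1 H:3
Element totals:
  C: 12
  H: 15
  Br: 1
  I: 1
  N: 1
  O: 2
Molecular formula: C12H15BrINO2.
  M = 12(12.0) + 15(1.007825) + 78.918338 + 126.904472 + 14.003074 + 2(15.994915)
    = 144.000000 + 15.117375 + 78.918338 + 126.904472 + 14.003074 + 31.989830 = 410.933089

410.9331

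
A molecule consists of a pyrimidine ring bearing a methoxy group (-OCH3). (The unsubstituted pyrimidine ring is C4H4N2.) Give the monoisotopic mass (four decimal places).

110.0480

Atom tally by fragment:
  pyrimidine ring core → C:4 H:4 N:2
  (− 1 ring H displaced by substituents)
  + OCH3 → C:1 H:3 O:1
Element totals:
  C: 5
  H: 6
  N: 2
  O: 1
Molecular formula: C5H6N2O.
  M = 5(12.0) + 6(1.007825) + 2(14.003074) + 15.994915
    = 60.000000 + 6.046950 + 28.006148 + 15.994915 = 110.048013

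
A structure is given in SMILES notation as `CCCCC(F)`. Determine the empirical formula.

Atom tally by fragment:
  CH3 → C:1 H:3
  CH2 → C:1 H:2
  CH2 → C:1 H:2
  CH2 → C:1 H:2
  CH2F → C:1 H:2 F:1
Element totals:
  C: 5
  H: 11
  F: 1
Molecular formula: C5H11F.
gcd of subscripts (5, 1, 11) = 1, so the empirical formula equals the molecular formula.

C5H11F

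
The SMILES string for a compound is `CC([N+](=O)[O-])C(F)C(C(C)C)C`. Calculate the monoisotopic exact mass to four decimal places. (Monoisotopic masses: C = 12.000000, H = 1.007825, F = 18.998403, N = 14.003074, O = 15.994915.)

177.1165

Atom tally by fragment:
  CH3 → C:1 H:3
  CH(NO2) → C:1 H:1 N:1 O:2
  CH(F) → C:1 H:1 F:1
  CH(CH(CH3)2) → C:4 H:8
  CH3 → C:1 H:3
Element totals:
  C: 8
  H: 16
  F: 1
  N: 1
  O: 2
Molecular formula: C8H16FNO2.
  M = 8(12.0) + 16(1.007825) + 18.998403 + 14.003074 + 2(15.994915)
    = 96.000000 + 16.125200 + 18.998403 + 14.003074 + 31.989830 = 177.116507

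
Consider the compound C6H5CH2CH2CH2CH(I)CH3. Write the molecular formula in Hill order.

Atom tally by fragment:
  C6H5CH2 → C:7 H:7
  CH2 → C:1 H:2
  CH2 → C:1 H:2
  CH(I) → C:1 H:1 I:1
  CH3 → C:1 H:3
Element totals:
  C: 11
  H: 15
  I: 1

C11H15I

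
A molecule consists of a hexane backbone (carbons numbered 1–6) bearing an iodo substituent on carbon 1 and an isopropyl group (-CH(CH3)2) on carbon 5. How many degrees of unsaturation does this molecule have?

Atom tally by fragment:
  ICH2 → C:1 H:2 I:1
  CH2 → C:1 H:2
  CH2 → C:1 H:2
  CH2 → C:1 H:2
  CH(CH(CH3)2) → C:4 H:8
  CH3 → C:1 H:3
Element totals:
  C: 9
  H: 19
  I: 1
Molecular formula: C9H19I.
DoU = (2C + 2 + N − H − X) / 2 = (2·9 + 2 + 0 − 19 − 1) / 2 = 0.

0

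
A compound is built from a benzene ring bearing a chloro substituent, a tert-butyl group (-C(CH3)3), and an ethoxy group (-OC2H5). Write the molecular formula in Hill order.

Atom tally by fragment:
  benzene ring core → C:6 H:6
  (− 3 ring H displaced by substituents)
  + Cl → Cl:1
  + C(CH3)3 → C:4 H:9
  + OC2H5 → C:2 H:5 O:1
Element totals:
  C: 12
  H: 17
  Cl: 1
  O: 1

C12H17ClO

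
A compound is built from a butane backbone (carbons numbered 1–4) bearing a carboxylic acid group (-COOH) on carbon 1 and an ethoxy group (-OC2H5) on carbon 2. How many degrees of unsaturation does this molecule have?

1

Atom tally by fragment:
  HOOCCH2 → C:2 H:3 O:2
  CH(OC2H5) → C:3 H:6 O:1
  CH2 → C:1 H:2
  CH3 → C:1 H:3
Element totals:
  C: 7
  H: 14
  O: 3
Molecular formula: C7H14O3.
DoU = (2C + 2 + N − H − X) / 2 = (2·7 + 2 + 0 − 14 − 0) / 2 = 1.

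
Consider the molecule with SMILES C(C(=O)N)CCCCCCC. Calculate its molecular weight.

Atom tally by fragment:
  H2NOCCH2 → C:2 H:4 O:1 N:1
  CH2 → C:1 H:2
  CH2 → C:1 H:2
  CH2 → C:1 H:2
  CH2 → C:1 H:2
  CH2 → C:1 H:2
  CH2 → C:1 H:2
  CH3 → C:1 H:3
Element totals:
  C: 9
  H: 19
  N: 1
  O: 1
Molecular formula: C9H19NO.
  M = 9(12.011) + 19(1.008) + 14.007 + 15.999
    = 108.099 + 19.152 + 14.007 + 15.999 = 157.257

157.26 g/mol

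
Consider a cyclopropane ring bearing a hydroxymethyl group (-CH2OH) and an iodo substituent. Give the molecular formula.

Atom tally by fragment:
  cyclopropane ring core → C:3 H:6
  (− 2 ring H displaced by substituents)
  + CH2OH → C:1 H:3 O:1
  + I → I:1
Element totals:
  C: 4
  H: 7
  I: 1
  O: 1

C4H7IO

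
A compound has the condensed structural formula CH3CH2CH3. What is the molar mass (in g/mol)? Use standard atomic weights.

44.10 g/mol

Element totals:
  C: 3
  H: 8
Molecular formula: C3H8.
  M = 3(12.011) + 8(1.008)
    = 36.033 + 8.064 = 44.097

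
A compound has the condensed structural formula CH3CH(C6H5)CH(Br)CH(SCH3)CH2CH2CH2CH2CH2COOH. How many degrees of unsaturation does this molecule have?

5

Atom tally by fragment:
  CH3 → C:1 H:3
  CH(C6H5) → C:7 H:6
  CH(Br) → C:1 H:1 Br:1
  CH(SCH3) → C:2 H:4 S:1
  CH2 → C:1 H:2
  CH2 → C:1 H:2
  CH2 → C:1 H:2
  CH2 → C:1 H:2
  CH2COOH → C:2 H:3 O:2
Element totals:
  C: 17
  H: 25
  Br: 1
  O: 2
  S: 1
Molecular formula: C17H25BrO2S.
DoU = (2C + 2 + N − H − X) / 2 = (2·17 + 2 + 0 − 25 − 1) / 2 = 5.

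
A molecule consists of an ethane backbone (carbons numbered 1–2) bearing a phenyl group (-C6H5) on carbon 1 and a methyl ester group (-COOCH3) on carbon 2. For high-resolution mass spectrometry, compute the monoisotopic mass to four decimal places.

Atom tally by fragment:
  C6H5CH2 → C:7 H:7
  CH2COOCH3 → C:3 H:5 O:2
Element totals:
  C: 10
  H: 12
  O: 2
Molecular formula: C10H12O2.
  M = 10(12.0) + 12(1.007825) + 2(15.994915)
    = 120.000000 + 12.093900 + 31.989830 = 164.083730

164.0837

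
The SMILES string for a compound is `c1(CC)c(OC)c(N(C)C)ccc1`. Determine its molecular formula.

Atom tally by fragment:
  benzene ring core → C:6 H:6
  (− 3 ring H displaced by substituents)
  + C2H5 → C:2 H:5
  + OCH3 → C:1 H:3 O:1
  + N(CH3)2 → N:1 C:2 H:6
Element totals:
  C: 11
  H: 17
  N: 1
  O: 1

C11H17NO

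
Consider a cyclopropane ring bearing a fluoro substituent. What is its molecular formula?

Atom tally by fragment:
  cyclopropane ring core → C:3 H:6
  (− 1 ring H displaced by substituents)
  + F → F:1
Element totals:
  C: 3
  H: 5
  F: 1

C3H5F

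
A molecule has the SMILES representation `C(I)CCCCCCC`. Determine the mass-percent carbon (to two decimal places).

Atom tally by fragment:
  ICH2 → C:1 H:2 I:1
  CH2 → C:1 H:2
  CH2 → C:1 H:2
  CH2 → C:1 H:2
  CH2 → C:1 H:2
  CH2 → C:1 H:2
  CH2 → C:1 H:2
  CH3 → C:1 H:3
Element totals:
  C: 8
  H: 17
  I: 1
Molecular formula: C8H17I.
Molar mass = 240.128 g/mol.
Mass from C: 8 × 12.011 = 96.088 g/mol.
%C = 96.088 / 240.128 × 100 = 40.02%.

40.02%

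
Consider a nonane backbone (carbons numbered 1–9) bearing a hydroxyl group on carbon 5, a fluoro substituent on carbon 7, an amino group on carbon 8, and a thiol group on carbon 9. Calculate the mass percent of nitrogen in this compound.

6.69%

Atom tally by fragment:
  CH3 → C:1 H:3
  CH2 → C:1 H:2
  CH2 → C:1 H:2
  CH2 → C:1 H:2
  CH(OH) → C:1 H:2 O:1
  CH2 → C:1 H:2
  CH(F) → C:1 H:1 F:1
  CH(NH2) → C:1 H:3 N:1
  CH2SH → C:1 H:3 S:1
Element totals:
  C: 9
  H: 20
  F: 1
  N: 1
  O: 1
  S: 1
Molecular formula: C9H20FNOS.
Molar mass = 209.323 g/mol.
Mass from N: 1 × 14.007 = 14.007 g/mol.
%N = 14.007 / 209.323 × 100 = 6.69%.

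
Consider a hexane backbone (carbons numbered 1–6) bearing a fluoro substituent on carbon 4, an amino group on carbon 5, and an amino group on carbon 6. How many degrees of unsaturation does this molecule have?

Atom tally by fragment:
  CH3 → C:1 H:3
  CH2 → C:1 H:2
  CH2 → C:1 H:2
  CH(F) → C:1 H:1 F:1
  CH(NH2) → C:1 H:3 N:1
  CH2NH2 → C:1 H:4 N:1
Element totals:
  C: 6
  H: 15
  F: 1
  N: 2
Molecular formula: C6H15FN2.
DoU = (2C + 2 + N − H − X) / 2 = (2·6 + 2 + 2 − 15 − 1) / 2 = 0.

0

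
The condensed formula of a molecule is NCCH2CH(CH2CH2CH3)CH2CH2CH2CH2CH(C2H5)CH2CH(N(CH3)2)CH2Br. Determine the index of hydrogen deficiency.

Atom tally by fragment:
  NCCH2 → C:2 H:2 N:1
  CH(CH2CH2CH3) → C:4 H:8
  CH2 → C:1 H:2
  CH2 → C:1 H:2
  CH2 → C:1 H:2
  CH2 → C:1 H:2
  CH(C2H5) → C:3 H:6
  CH2 → C:1 H:2
  CH(N(CH3)2) → C:3 H:7 N:1
  CH2Br → C:1 H:2 Br:1
Element totals:
  C: 18
  H: 35
  Br: 1
  N: 2
Molecular formula: C18H35BrN2.
DoU = (2C + 2 + N − H − X) / 2 = (2·18 + 2 + 2 − 35 − 1) / 2 = 2.

2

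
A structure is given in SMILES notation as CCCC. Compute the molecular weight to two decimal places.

58.12 g/mol

Atom tally by fragment:
  CH3 → C:1 H:3
  CH2 → C:1 H:2
  CH2 → C:1 H:2
  CH3 → C:1 H:3
Element totals:
  C: 4
  H: 10
Molecular formula: C4H10.
  M = 4(12.011) + 10(1.008)
    = 48.044 + 10.080 = 58.124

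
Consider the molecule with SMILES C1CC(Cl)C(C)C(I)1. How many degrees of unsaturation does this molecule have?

1

Atom tally by fragment:
  cyclopentane ring core → C:5 H:10
  (− 3 ring H displaced by substituents)
  + Cl → Cl:1
  + CH3 → C:1 H:3
  + I → I:1
Element totals:
  C: 6
  H: 10
  Cl: 1
  I: 1
Molecular formula: C6H10ClI.
DoU = (2C + 2 + N − H − X) / 2 = (2·6 + 2 + 0 − 10 − 2) / 2 = 1.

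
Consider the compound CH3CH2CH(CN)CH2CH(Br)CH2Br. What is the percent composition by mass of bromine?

59.41%

Atom tally by fragment:
  CH3 → C:1 H:3
  CH2 → C:1 H:2
  CH(CN) → C:2 H:1 N:1
  CH2 → C:1 H:2
  CH(Br) → C:1 H:1 Br:1
  CH2Br → C:1 H:2 Br:1
Element totals:
  C: 7
  H: 11
  Br: 2
  N: 1
Molecular formula: C7H11Br2N.
Molar mass = 268.980 g/mol.
Mass from Br: 2 × 79.904 = 159.808 g/mol.
%Br = 159.808 / 268.980 × 100 = 59.41%.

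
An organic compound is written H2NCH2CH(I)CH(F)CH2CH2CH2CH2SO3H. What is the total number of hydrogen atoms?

15

Atom tally by fragment:
  H2NCH2 → C:1 H:4 N:1
  CH(I) → C:1 H:1 I:1
  CH(F) → C:1 H:1 F:1
  CH2 → C:1 H:2
  CH2 → C:1 H:2
  CH2 → C:1 H:2
  CH2SO3H → C:1 H:3 S:1 O:3
Element totals:
  C: 7
  H: 15
  F: 1
  I: 1
  N: 1
  O: 3
  S: 1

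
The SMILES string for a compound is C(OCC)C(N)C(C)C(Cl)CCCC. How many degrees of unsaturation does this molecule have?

Atom tally by fragment:
  C2H5OCH2 → C:3 H:7 O:1
  CH(NH2) → C:1 H:3 N:1
  CH(CH3) → C:2 H:4
  CH(Cl) → C:1 H:1 Cl:1
  CH2 → C:1 H:2
  CH2 → C:1 H:2
  CH2 → C:1 H:2
  CH3 → C:1 H:3
Element totals:
  C: 11
  H: 24
  Cl: 1
  N: 1
  O: 1
Molecular formula: C11H24ClNO.
DoU = (2C + 2 + N − H − X) / 2 = (2·11 + 2 + 1 − 24 − 1) / 2 = 0.

0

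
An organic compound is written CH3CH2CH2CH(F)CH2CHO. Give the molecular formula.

Atom tally by fragment:
  CH3 → C:1 H:3
  CH2 → C:1 H:2
  CH2 → C:1 H:2
  CH(F) → C:1 H:1 F:1
  CH2CHO → C:2 H:3 O:1
Element totals:
  C: 6
  H: 11
  F: 1
  O: 1

C6H11FO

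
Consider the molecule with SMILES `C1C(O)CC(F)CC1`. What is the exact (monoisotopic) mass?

118.0794

Atom tally by fragment:
  cyclohexane ring core → C:6 H:12
  (− 2 ring H displaced by substituents)
  + OH → O:1 H:1
  + F → F:1
Element totals:
  C: 6
  H: 11
  F: 1
  O: 1
Molecular formula: C6H11FO.
  M = 6(12.0) + 11(1.007825) + 18.998403 + 15.994915
    = 72.000000 + 11.086075 + 18.998403 + 15.994915 = 118.079393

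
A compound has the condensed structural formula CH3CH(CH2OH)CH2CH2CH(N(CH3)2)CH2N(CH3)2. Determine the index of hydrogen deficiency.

0

Element totals:
  C: 11
  H: 26
  N: 2
  O: 1
Molecular formula: C11H26N2O.
DoU = (2C + 2 + N − H − X) / 2 = (2·11 + 2 + 2 − 26 − 0) / 2 = 0.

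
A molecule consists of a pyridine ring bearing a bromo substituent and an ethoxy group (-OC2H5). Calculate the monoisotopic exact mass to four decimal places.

Atom tally by fragment:
  pyridine ring core → C:5 H:5 N:1
  (− 2 ring H displaced by substituents)
  + Br → Br:1
  + OC2H5 → C:2 H:5 O:1
Element totals:
  C: 7
  H: 8
  Br: 1
  N: 1
  O: 1
Molecular formula: C7H8BrNO.
  M = 7(12.0) + 8(1.007825) + 78.918338 + 14.003074 + 15.994915
    = 84.000000 + 8.062600 + 78.918338 + 14.003074 + 15.994915 = 200.978927

200.9789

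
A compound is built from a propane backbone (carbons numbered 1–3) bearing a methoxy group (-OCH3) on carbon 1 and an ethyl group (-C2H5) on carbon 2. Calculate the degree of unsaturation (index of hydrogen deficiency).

0

Atom tally by fragment:
  CH3OCH2 → C:2 H:5 O:1
  CH(C2H5) → C:3 H:6
  CH3 → C:1 H:3
Element totals:
  C: 6
  H: 14
  O: 1
Molecular formula: C6H14O.
DoU = (2C + 2 + N − H − X) / 2 = (2·6 + 2 + 0 − 14 − 0) / 2 = 0.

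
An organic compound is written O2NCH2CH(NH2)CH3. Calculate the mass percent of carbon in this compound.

Element totals:
  C: 3
  H: 8
  N: 2
  O: 2
Molecular formula: C3H8N2O2.
Molar mass = 104.109 g/mol.
Mass from C: 3 × 12.011 = 36.033 g/mol.
%C = 36.033 / 104.109 × 100 = 34.61%.

34.61%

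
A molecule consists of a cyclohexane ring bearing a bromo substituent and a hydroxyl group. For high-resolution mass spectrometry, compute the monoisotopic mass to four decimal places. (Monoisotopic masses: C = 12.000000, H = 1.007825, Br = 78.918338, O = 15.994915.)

177.9993

Atom tally by fragment:
  cyclohexane ring core → C:6 H:12
  (− 2 ring H displaced by substituents)
  + Br → Br:1
  + OH → O:1 H:1
Element totals:
  C: 6
  H: 11
  Br: 1
  O: 1
Molecular formula: C6H11BrO.
  M = 6(12.0) + 11(1.007825) + 78.918338 + 15.994915
    = 72.000000 + 11.086075 + 78.918338 + 15.994915 = 177.999328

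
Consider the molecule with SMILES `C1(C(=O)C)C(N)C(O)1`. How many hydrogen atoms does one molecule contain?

9

Atom tally by fragment:
  cyclopropane ring core → C:3 H:6
  (− 3 ring H displaced by substituents)
  + COCH3 → C:2 H:3 O:1
  + NH2 → N:1 H:2
  + OH → O:1 H:1
Element totals:
  C: 5
  H: 9
  N: 1
  O: 2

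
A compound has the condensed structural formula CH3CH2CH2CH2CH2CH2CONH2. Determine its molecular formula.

Atom tally by fragment:
  CH3 → C:1 H:3
  CH2 → C:1 H:2
  CH2 → C:1 H:2
  CH2 → C:1 H:2
  CH2 → C:1 H:2
  CH2CONH2 → C:2 H:4 O:1 N:1
Element totals:
  C: 7
  H: 15
  N: 1
  O: 1

C7H15NO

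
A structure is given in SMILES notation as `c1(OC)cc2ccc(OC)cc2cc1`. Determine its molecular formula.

Atom tally by fragment:
  naphthalene ring system core → C:10 H:8
  (− 2 ring H displaced by substituents)
  + OCH3 → C:1 H:3 O:1
  + OCH3 → C:1 H:3 O:1
Element totals:
  C: 12
  H: 12
  O: 2

C12H12O2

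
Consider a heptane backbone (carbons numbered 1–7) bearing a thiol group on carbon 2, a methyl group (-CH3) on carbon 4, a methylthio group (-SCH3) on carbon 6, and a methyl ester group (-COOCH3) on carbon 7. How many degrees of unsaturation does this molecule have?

Atom tally by fragment:
  CH3 → C:1 H:3
  CH(SH) → C:1 H:2 S:1
  CH2 → C:1 H:2
  CH(CH3) → C:2 H:4
  CH2 → C:1 H:2
  CH(SCH3) → C:2 H:4 S:1
  CH2COOCH3 → C:3 H:5 O:2
Element totals:
  C: 11
  H: 22
  O: 2
  S: 2
Molecular formula: C11H22O2S2.
DoU = (2C + 2 + N − H − X) / 2 = (2·11 + 2 + 0 − 22 − 0) / 2 = 1.

1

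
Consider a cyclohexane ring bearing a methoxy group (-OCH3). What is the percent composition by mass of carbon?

Atom tally by fragment:
  cyclohexane ring core → C:6 H:12
  (− 1 ring H displaced by substituents)
  + OCH3 → C:1 H:3 O:1
Element totals:
  C: 7
  H: 14
  O: 1
Molecular formula: C7H14O.
Molar mass = 114.188 g/mol.
Mass from C: 7 × 12.011 = 84.077 g/mol.
%C = 84.077 / 114.188 × 100 = 73.63%.

73.63%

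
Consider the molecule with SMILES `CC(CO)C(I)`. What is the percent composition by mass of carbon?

Atom tally by fragment:
  CH3 → C:1 H:3
  CH(CH2OH) → C:2 H:4 O:1
  CH2I → C:1 H:2 I:1
Element totals:
  C: 4
  H: 9
  I: 1
  O: 1
Molecular formula: C4H9IO.
Molar mass = 200.019 g/mol.
Mass from C: 4 × 12.011 = 48.044 g/mol.
%C = 48.044 / 200.019 × 100 = 24.02%.

24.02%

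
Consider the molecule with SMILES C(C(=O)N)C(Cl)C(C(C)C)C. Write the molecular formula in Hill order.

Atom tally by fragment:
  H2NOCCH2 → C:2 H:4 O:1 N:1
  CH(Cl) → C:1 H:1 Cl:1
  CH(CH(CH3)2) → C:4 H:8
  CH3 → C:1 H:3
Element totals:
  C: 8
  H: 16
  Cl: 1
  N: 1
  O: 1

C8H16ClNO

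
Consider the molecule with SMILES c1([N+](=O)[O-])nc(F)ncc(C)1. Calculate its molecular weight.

Atom tally by fragment:
  pyrimidine ring core → C:4 H:4 N:2
  (− 3 ring H displaced by substituents)
  + NO2 → N:1 O:2
  + F → F:1
  + CH3 → C:1 H:3
Element totals:
  C: 5
  H: 4
  F: 1
  N: 3
  O: 2
Molecular formula: C5H4FN3O2.
  M = 5(12.011) + 4(1.008) + 18.998 + 3(14.007) + 2(15.999)
    = 60.055 + 4.032 + 18.998 + 42.021 + 31.998 = 157.104

157.10 g/mol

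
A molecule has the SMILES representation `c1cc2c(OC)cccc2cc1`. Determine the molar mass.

Atom tally by fragment:
  naphthalene ring system core → C:10 H:8
  (− 1 ring H displaced by substituents)
  + OCH3 → C:1 H:3 O:1
Element totals:
  C: 11
  H: 10
  O: 1
Molecular formula: C11H10O.
  M = 11(12.011) + 10(1.008) + 15.999
    = 132.121 + 10.080 + 15.999 = 158.200

158.20 g/mol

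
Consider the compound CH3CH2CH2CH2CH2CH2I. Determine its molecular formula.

Element totals:
  C: 6
  H: 13
  I: 1

C6H13I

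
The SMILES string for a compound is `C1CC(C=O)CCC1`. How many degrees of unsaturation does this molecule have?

Atom tally by fragment:
  cyclohexane ring core → C:6 H:12
  (− 1 ring H displaced by substituents)
  + CHO → C:1 H:1 O:1
Element totals:
  C: 7
  H: 12
  O: 1
Molecular formula: C7H12O.
DoU = (2C + 2 + N − H − X) / 2 = (2·7 + 2 + 0 − 12 − 0) / 2 = 2.

2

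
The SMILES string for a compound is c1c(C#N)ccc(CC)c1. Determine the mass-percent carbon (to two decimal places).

82.41%

Atom tally by fragment:
  benzene ring core → C:6 H:6
  (− 2 ring H displaced by substituents)
  + CN → C:1 N:1
  + C2H5 → C:2 H:5
Element totals:
  C: 9
  H: 9
  N: 1
Molecular formula: C9H9N.
Molar mass = 131.178 g/mol.
Mass from C: 9 × 12.011 = 108.099 g/mol.
%C = 108.099 / 131.178 × 100 = 82.41%.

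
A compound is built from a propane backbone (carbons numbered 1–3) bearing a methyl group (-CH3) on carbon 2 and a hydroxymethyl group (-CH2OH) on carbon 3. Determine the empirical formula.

C5H12O

Atom tally by fragment:
  CH3 → C:1 H:3
  CH(CH3) → C:2 H:4
  CH2CH2OH → C:2 H:5 O:1
Element totals:
  C: 5
  H: 12
  O: 1
Molecular formula: C5H12O.
gcd of subscripts (5, 12, 1) = 1, so the empirical formula equals the molecular formula.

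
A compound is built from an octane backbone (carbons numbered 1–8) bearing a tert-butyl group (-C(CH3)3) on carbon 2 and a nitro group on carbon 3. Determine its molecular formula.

Atom tally by fragment:
  CH3 → C:1 H:3
  CH(C(CH3)3) → C:5 H:10
  CH(NO2) → C:1 H:1 N:1 O:2
  CH2 → C:1 H:2
  CH2 → C:1 H:2
  CH2 → C:1 H:2
  CH2 → C:1 H:2
  CH3 → C:1 H:3
Element totals:
  C: 12
  H: 25
  N: 1
  O: 2

C12H25NO2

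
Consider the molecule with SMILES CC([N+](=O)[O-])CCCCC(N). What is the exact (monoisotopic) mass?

160.1212

Atom tally by fragment:
  CH3 → C:1 H:3
  CH(NO2) → C:1 H:1 N:1 O:2
  CH2 → C:1 H:2
  CH2 → C:1 H:2
  CH2 → C:1 H:2
  CH2 → C:1 H:2
  CH2NH2 → C:1 H:4 N:1
Element totals:
  C: 7
  H: 16
  N: 2
  O: 2
Molecular formula: C7H16N2O2.
  M = 7(12.0) + 16(1.007825) + 2(14.003074) + 2(15.994915)
    = 84.000000 + 16.125200 + 28.006148 + 31.989830 = 160.121178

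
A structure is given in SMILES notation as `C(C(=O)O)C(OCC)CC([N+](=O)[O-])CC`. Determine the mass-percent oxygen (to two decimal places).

Atom tally by fragment:
  HOOCCH2 → C:2 H:3 O:2
  CH(OC2H5) → C:3 H:6 O:1
  CH2 → C:1 H:2
  CH(NO2) → C:1 H:1 N:1 O:2
  CH2 → C:1 H:2
  CH3 → C:1 H:3
Element totals:
  C: 9
  H: 17
  N: 1
  O: 5
Molecular formula: C9H17NO5.
Molar mass = 219.237 g/mol.
Mass from O: 5 × 15.999 = 79.995 g/mol.
%O = 79.995 / 219.237 × 100 = 36.49%.

36.49%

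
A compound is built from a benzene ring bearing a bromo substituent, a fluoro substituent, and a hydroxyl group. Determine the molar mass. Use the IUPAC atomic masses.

191.00 g/mol

Atom tally by fragment:
  benzene ring core → C:6 H:6
  (− 3 ring H displaced by substituents)
  + Br → Br:1
  + F → F:1
  + OH → O:1 H:1
Element totals:
  C: 6
  H: 4
  Br: 1
  F: 1
  O: 1
Molecular formula: C6H4BrFO.
  M = 6(12.011) + 4(1.008) + 79.904 + 18.998 + 15.999
    = 72.066 + 4.032 + 79.904 + 18.998 + 15.999 = 190.999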